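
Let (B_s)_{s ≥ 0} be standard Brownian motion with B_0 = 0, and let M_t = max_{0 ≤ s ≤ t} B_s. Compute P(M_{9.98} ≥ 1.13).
P(M_{9.98} ≥ 1.13) = 2·P(B_{9.98} ≥ 1.13) = 2(1 − Φ(1.13/√9.98)) ≈ 0.7206

By the reflection principle for Brownian motion, P(M_t ≥ a) = 2 · P(B_t ≥ a) for a ≥ 0. Since B_t ~ N(0, t), P(B_t ≥ 1.13) = 1 − Φ(1.13/√t) = 1 − Φ(1.13/√9.98) = 1 − Φ(0.3577). So
  P(M_{9.98} ≥ 1.13) = 2(1 − Φ(0.3577)) ≈ 0.7206.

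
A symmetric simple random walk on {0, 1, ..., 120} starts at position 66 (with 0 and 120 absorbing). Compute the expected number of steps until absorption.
E[τ | X_0 = 66] = 3564

Let v_k = E[τ | X_0 = k]. Boundary: v_0 = v_120 = 0. Recurrence: v_k = 1 + (v_{k-1} + v_{k+1})/2 for 1 ≤ k ≤ 119. The particular solution to v_k − (v_{k-1} + v_{k+1})/2 = 1 is v_k = −k^2. Adding homogeneous solution A + B k and matching boundaries gives v_k = k (120 − k). Substituting k = 66: v_66 = 66 · 54 = 3564.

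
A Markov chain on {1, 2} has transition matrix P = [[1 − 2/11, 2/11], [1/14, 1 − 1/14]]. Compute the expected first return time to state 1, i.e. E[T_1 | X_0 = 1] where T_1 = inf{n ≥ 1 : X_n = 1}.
E[T_1 | X_0 = 1] = 1/π_1 = 39/11

For an irreducible recurrent Markov chain with stationary distribution π, E[T_i | X_0 = i] = 1/π_i (Kac's formula). Here π_1 = (1/14)/(2/11 + 1/14) = (1/14)/(39/154) = 11/39, so E[T_1 | X_0 = 1] = 1/π_1 = (2/11 + 1/14)/(1/14) = (39/154)/(1/14) = 39/11.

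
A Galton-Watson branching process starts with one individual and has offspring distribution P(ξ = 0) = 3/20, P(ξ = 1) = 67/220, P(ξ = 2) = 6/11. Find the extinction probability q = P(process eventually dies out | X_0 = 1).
q = 11/40

The pgf is f(s) = 3/20 + 67/220·s + 6/11·s². The extinction probability q is the smallest fixed point of f in [0, 1]. Setting s = f(s):
  6/11·s² + (67/220 − 1)·s + 3/20 = 0
  6/11·s² − (3/20 + 6/11)·s + 3/20 = 0
which factors as (s − 1)·(6/11·s − 3/20) = 0, giving roots s = 1 and s = (3/20)/(6/11) = 11/40.
Mean offspring μ = 67/220 + 2·6/11 = 307/220 > 1 (supercritical), so q < 1. The extinction probability is the smaller root: q = (3/20)/(6/11) = 11/40.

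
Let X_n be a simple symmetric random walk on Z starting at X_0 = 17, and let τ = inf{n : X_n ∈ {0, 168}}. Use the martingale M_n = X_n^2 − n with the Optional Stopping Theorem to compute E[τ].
E[τ] = 2567

M_n = X_n^2 − n is a martingale (since E[X_{n+1}^2 | F_n] = X_n^2 + 1). By OST (τ has finite mean in a bounded region), E[M_τ] = E[M_0] = X_0^2 − 0 = 17^2 = 289. Also E[M_τ] = E[X_τ^2] − E[τ]. The walk exits at 0 or 168, with P(hit 168 first) = 17/168, so E[X_τ^2] = 168^2 · 17/168 + 0 = 2856. Thus E[τ] = E[X_τ^2] − E[M_τ] = 2856 − 289 = 2567 = 17(168 − 17) = 2567.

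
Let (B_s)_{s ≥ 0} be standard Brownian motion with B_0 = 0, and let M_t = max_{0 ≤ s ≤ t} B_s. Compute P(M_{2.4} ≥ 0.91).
P(M_{2.4} ≥ 0.91) = 2·P(B_{2.4} ≥ 0.91) = 2(1 − Φ(0.91/√2.4)) ≈ 0.5569

By the reflection principle for Brownian motion, P(M_t ≥ a) = 2 · P(B_t ≥ a) for a ≥ 0. Since B_t ~ N(0, t), P(B_t ≥ 0.91) = 1 − Φ(0.91/√t) = 1 − Φ(0.91/√2.4) = 1 − Φ(0.5874). So
  P(M_{2.4} ≥ 0.91) = 2(1 − Φ(0.5874)) ≈ 0.5569.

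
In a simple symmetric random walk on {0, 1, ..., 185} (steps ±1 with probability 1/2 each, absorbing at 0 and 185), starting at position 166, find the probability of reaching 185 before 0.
P(hit 185 before 0) = 166/185

Let u_k = P(hit 185 before 0 | start at k). Then u_0 = 0, u_185 = 1, and u_k = u_{k-1}/2 + u_{k+1}/2 for 1 ≤ k ≤ 184. This harmonic recurrence is solved by u_k = k/185, giving u_166 = 166/185.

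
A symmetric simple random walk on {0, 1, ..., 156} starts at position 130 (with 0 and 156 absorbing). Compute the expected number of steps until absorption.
E[τ | X_0 = 130] = 3380

Let v_k = E[τ | X_0 = k]. Boundary: v_0 = v_156 = 0. Recurrence: v_k = 1 + (v_{k-1} + v_{k+1})/2 for 1 ≤ k ≤ 155. The particular solution to v_k − (v_{k-1} + v_{k+1})/2 = 1 is v_k = −k^2. Adding homogeneous solution A + B k and matching boundaries gives v_k = k (156 − k). Substituting k = 130: v_130 = 130 · 26 = 3380.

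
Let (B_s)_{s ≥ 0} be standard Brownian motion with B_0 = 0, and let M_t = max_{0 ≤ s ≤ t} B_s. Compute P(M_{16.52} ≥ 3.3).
P(M_{16.52} ≥ 3.3) = 2·P(B_{16.52} ≥ 3.3) = 2(1 − Φ(3.3/√16.52)) ≈ 0.4168

By the reflection principle for Brownian motion, P(M_t ≥ a) = 2 · P(B_t ≥ a) for a ≥ 0. Since B_t ~ N(0, t), P(B_t ≥ 3.3) = 1 − Φ(3.3/√t) = 1 − Φ(3.3/√16.52) = 1 − Φ(0.8119). So
  P(M_{16.52} ≥ 3.3) = 2(1 − Φ(0.8119)) ≈ 0.4168.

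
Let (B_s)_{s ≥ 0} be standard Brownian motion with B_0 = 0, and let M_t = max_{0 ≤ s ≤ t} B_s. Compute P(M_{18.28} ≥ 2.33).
P(M_{18.28} ≥ 2.33) = 2·P(B_{18.28} ≥ 2.33) = 2(1 − Φ(2.33/√18.28)) ≈ 0.5858

By the reflection principle for Brownian motion, P(M_t ≥ a) = 2 · P(B_t ≥ a) for a ≥ 0. Since B_t ~ N(0, t), P(B_t ≥ 2.33) = 1 − Φ(2.33/√t) = 1 − Φ(2.33/√18.28) = 1 − Φ(0.5450). So
  P(M_{18.28} ≥ 2.33) = 2(1 − Φ(0.5450)) ≈ 0.5858.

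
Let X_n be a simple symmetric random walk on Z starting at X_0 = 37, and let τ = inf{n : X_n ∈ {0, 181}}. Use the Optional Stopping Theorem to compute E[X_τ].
E[X_τ] = 37

X_n is a martingale and τ is a bounded-mean stopping time (indeed τ is finite a.s. with bounded expectation since the walk is in a bounded region). By the OST, E[X_τ] = E[X_0] = 37. Equivalently: E[X_τ] = 181 · P(hit 181 first) + 0 · P(hit 0 first) = 181 · (37/181) = 37.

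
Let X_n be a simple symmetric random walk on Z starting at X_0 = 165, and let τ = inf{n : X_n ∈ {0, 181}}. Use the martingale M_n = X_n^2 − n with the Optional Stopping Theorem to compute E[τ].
E[τ] = 2640

M_n = X_n^2 − n is a martingale (since E[X_{n+1}^2 | F_n] = X_n^2 + 1). By OST (τ has finite mean in a bounded region), E[M_τ] = E[M_0] = X_0^2 − 0 = 165^2 = 27225. Also E[M_τ] = E[X_τ^2] − E[τ]. The walk exits at 0 or 181, with P(hit 181 first) = 165/181, so E[X_τ^2] = 181^2 · 165/181 + 0 = 29865. Thus E[τ] = E[X_τ^2] − E[M_τ] = 29865 − 27225 = 2640 = 165(181 − 165) = 2640.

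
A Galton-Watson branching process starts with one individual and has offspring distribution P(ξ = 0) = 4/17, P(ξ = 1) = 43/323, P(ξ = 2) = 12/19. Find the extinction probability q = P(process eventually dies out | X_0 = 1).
q = 19/51

The pgf is f(s) = 4/17 + 43/323·s + 12/19·s². The extinction probability q is the smallest fixed point of f in [0, 1]. Setting s = f(s):
  12/19·s² + (43/323 − 1)·s + 4/17 = 0
  12/19·s² − (4/17 + 12/19)·s + 4/17 = 0
which factors as (s − 1)·(12/19·s − 4/17) = 0, giving roots s = 1 and s = (4/17)/(12/19) = 19/51.
Mean offspring μ = 43/323 + 2·12/19 = 451/323 > 1 (supercritical), so q < 1. The extinction probability is the smaller root: q = (4/17)/(12/19) = 19/51.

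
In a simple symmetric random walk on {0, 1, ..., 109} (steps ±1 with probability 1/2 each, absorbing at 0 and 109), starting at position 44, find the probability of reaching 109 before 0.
P(hit 109 before 0) = 44/109

Let u_k = P(hit 109 before 0 | start at k). Then u_0 = 0, u_109 = 1, and u_k = u_{k-1}/2 + u_{k+1}/2 for 1 ≤ k ≤ 108. This harmonic recurrence is solved by u_k = k/109, giving u_44 = 44/109.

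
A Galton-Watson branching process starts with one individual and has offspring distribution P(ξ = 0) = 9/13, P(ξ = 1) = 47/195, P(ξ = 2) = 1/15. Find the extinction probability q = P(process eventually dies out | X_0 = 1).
q = 1

Mean offspring μ = 0·9/13 + 1·47/195 + 2·1/15 = 73/195 ≤ 1. For μ ≤ 1 with offspring not concentrated at 1, the Galton-Watson process goes extinct almost surely, so q = 1.
(Algebraic check: The pgf is f(s) = 9/13 + 47/195·s + 1/15·s². The extinction probability q is the smallest fixed point of f in [0, 1]. Setting s = f(s):
  1/15·s² + (47/195 − 1)·s + 9/13 = 0
  1/15·s² − (9/13 + 1/15)·s + 9/13 = 0
which factors as (s − 1)·(1/15·s − 9/13) = 0, giving roots s = 1 and s = (9/13)/(1/15) = 135/13. Since 135/13 ≥ 1, the smallest root in [0, 1] is s = 1.)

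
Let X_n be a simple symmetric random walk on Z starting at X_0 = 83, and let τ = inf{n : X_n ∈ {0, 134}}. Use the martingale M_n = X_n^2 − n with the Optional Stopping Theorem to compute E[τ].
E[τ] = 4233

M_n = X_n^2 − n is a martingale (since E[X_{n+1}^2 | F_n] = X_n^2 + 1). By OST (τ has finite mean in a bounded region), E[M_τ] = E[M_0] = X_0^2 − 0 = 83^2 = 6889. Also E[M_τ] = E[X_τ^2] − E[τ]. The walk exits at 0 or 134, with P(hit 134 first) = 83/134, so E[X_τ^2] = 134^2 · 83/134 + 0 = 11122. Thus E[τ] = E[X_τ^2] − E[M_τ] = 11122 − 6889 = 4233 = 83(134 − 83) = 4233.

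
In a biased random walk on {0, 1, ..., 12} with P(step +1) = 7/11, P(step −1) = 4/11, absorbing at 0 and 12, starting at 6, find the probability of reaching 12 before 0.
P(hit 12 before 0) = (1 − (4/7)^6) / (1 − (4/7)^12) = 117649/121745

Let u_k denote P(reach 12 before 0 | start at k). Boundary: u_0 = 0, u_12 = 1. Recurrence: u_k = 7/11·u_{k+1} + 4/11·u_{k-1} for 1 ≤ k ≤ 11. Try u_k = A + B·r^k with r = q/p = (4/11)/(7/11) = 4/7. Substitution satisfies the recurrence; boundary conditions give:
  u_k = (1 − r^k) / (1 − r^N) = (1 − (4/7)^6) / (1 − (4/7)^12) = 117649/121745.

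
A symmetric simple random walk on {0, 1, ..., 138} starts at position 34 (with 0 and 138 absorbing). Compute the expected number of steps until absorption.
E[τ | X_0 = 34] = 3536

Let v_k = E[τ | X_0 = k]. Boundary: v_0 = v_138 = 0. Recurrence: v_k = 1 + (v_{k-1} + v_{k+1})/2 for 1 ≤ k ≤ 137. The particular solution to v_k − (v_{k-1} + v_{k+1})/2 = 1 is v_k = −k^2. Adding homogeneous solution A + B k and matching boundaries gives v_k = k (138 − k). Substituting k = 34: v_34 = 34 · 104 = 3536.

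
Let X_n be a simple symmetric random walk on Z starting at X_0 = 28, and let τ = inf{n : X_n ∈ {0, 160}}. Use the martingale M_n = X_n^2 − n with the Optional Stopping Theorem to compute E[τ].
E[τ] = 3696

M_n = X_n^2 − n is a martingale (since E[X_{n+1}^2 | F_n] = X_n^2 + 1). By OST (τ has finite mean in a bounded region), E[M_τ] = E[M_0] = X_0^2 − 0 = 28^2 = 784. Also E[M_τ] = E[X_τ^2] − E[τ]. The walk exits at 0 or 160, with P(hit 160 first) = 28/160, so E[X_τ^2] = 160^2 · 28/160 + 0 = 4480. Thus E[τ] = E[X_τ^2] − E[M_τ] = 4480 − 784 = 3696 = 28(160 − 28) = 3696.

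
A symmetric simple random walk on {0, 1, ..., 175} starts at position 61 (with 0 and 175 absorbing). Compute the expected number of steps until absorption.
E[τ | X_0 = 61] = 6954

Let v_k = E[τ | X_0 = k]. Boundary: v_0 = v_175 = 0. Recurrence: v_k = 1 + (v_{k-1} + v_{k+1})/2 for 1 ≤ k ≤ 174. The particular solution to v_k − (v_{k-1} + v_{k+1})/2 = 1 is v_k = −k^2. Adding homogeneous solution A + B k and matching boundaries gives v_k = k (175 − k). Substituting k = 61: v_61 = 61 · 114 = 6954.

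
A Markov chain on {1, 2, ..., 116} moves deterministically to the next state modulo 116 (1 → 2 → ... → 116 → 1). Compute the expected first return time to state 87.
E[T_87 | X_0 = 87] = 116

The chain cycles deterministically, so starting at state 87 it returns in exactly 116 steps. Equivalently, the stationary distribution is uniform π_j = 1/116 for every state j, so by Kac's formula E[T_87] = 1/π_87 = 116.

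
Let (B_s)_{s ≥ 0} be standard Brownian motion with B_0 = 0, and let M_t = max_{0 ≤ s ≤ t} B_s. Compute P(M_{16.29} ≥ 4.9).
P(M_{16.29} ≥ 4.9) = 2·P(B_{16.29} ≥ 4.9) = 2(1 − Φ(4.9/√16.29)) ≈ 0.2247

By the reflection principle for Brownian motion, P(M_t ≥ a) = 2 · P(B_t ≥ a) for a ≥ 0. Since B_t ~ N(0, t), P(B_t ≥ 4.9) = 1 − Φ(4.9/√t) = 1 − Φ(4.9/√16.29) = 1 − Φ(1.2140). So
  P(M_{16.29} ≥ 4.9) = 2(1 − Φ(1.2140)) ≈ 0.2247.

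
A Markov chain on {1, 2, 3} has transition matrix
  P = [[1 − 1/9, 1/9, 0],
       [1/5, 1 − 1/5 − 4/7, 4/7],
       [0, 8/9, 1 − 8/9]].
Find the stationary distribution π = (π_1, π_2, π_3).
π = (126/241, 70/241, 45/241)

This is a birth-death chain on three states, which satisfies detailed balance: π_1 · P_{12} = π_2 · P_{21} and π_2 · P_{23} = π_3 · P_{32}.
From π_1 · 1/9 = π_2 · 1/5: π_2/π_1 = (1/9)/(1/5) = 5/9.
From π_2 · 4/7 = π_3 · 8/9: π_3/π_2 = (4/7)/(8/9) = 9/14.
Take π_1 proportional to 1; then unnormalized π = (1, 5/9, 5/14). Normalize by dividing by the sum 241/126:
  π = (126/241, 70/241, 45/241).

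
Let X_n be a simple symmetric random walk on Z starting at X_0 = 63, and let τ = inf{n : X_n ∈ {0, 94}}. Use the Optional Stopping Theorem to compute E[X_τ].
E[X_τ] = 63

X_n is a martingale and τ is a bounded-mean stopping time (indeed τ is finite a.s. with bounded expectation since the walk is in a bounded region). By the OST, E[X_τ] = E[X_0] = 63. Equivalently: E[X_τ] = 94 · P(hit 94 first) + 0 · P(hit 0 first) = 94 · (63/94) = 63.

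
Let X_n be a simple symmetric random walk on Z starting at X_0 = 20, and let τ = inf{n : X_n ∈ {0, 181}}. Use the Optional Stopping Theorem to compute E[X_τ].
E[X_τ] = 20

X_n is a martingale and τ is a bounded-mean stopping time (indeed τ is finite a.s. with bounded expectation since the walk is in a bounded region). By the OST, E[X_τ] = E[X_0] = 20. Equivalently: E[X_τ] = 181 · P(hit 181 first) + 0 · P(hit 0 first) = 181 · (20/181) = 20.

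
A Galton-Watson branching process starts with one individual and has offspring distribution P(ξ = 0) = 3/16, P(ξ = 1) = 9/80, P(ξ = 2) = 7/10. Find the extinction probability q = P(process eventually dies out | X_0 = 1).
q = 15/56

The pgf is f(s) = 3/16 + 9/80·s + 7/10·s². The extinction probability q is the smallest fixed point of f in [0, 1]. Setting s = f(s):
  7/10·s² + (9/80 − 1)·s + 3/16 = 0
  7/10·s² − (3/16 + 7/10)·s + 3/16 = 0
which factors as (s − 1)·(7/10·s − 3/16) = 0, giving roots s = 1 and s = (3/16)/(7/10) = 15/56.
Mean offspring μ = 9/80 + 2·7/10 = 121/80 > 1 (supercritical), so q < 1. The extinction probability is the smaller root: q = (3/16)/(7/10) = 15/56.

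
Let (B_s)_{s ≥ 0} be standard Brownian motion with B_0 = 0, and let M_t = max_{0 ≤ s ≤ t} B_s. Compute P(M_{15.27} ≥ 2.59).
P(M_{15.27} ≥ 2.59) = 2·P(B_{15.27} ≥ 2.59) = 2(1 − Φ(2.59/√15.27)) ≈ 0.5075

By the reflection principle for Brownian motion, P(M_t ≥ a) = 2 · P(B_t ≥ a) for a ≥ 0. Since B_t ~ N(0, t), P(B_t ≥ 2.59) = 1 − Φ(2.59/√t) = 1 − Φ(2.59/√15.27) = 1 − Φ(0.6628). So
  P(M_{15.27} ≥ 2.59) = 2(1 − Φ(0.6628)) ≈ 0.5075.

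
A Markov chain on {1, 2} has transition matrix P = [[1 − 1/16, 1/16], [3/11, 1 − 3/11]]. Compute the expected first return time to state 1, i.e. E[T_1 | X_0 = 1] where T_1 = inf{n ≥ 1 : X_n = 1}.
E[T_1 | X_0 = 1] = 1/π_1 = 59/48

For an irreducible recurrent Markov chain with stationary distribution π, E[T_i | X_0 = i] = 1/π_i (Kac's formula). Here π_1 = (3/11)/(1/16 + 3/11) = (3/11)/(59/176) = 48/59, so E[T_1 | X_0 = 1] = 1/π_1 = (1/16 + 3/11)/(3/11) = (59/176)/(3/11) = 59/48.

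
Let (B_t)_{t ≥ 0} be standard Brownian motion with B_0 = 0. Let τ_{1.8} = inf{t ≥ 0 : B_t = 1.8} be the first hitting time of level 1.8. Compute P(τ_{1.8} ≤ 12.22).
P(τ_{1.8} ≤ 12.22) = 2(1 − Φ(1.8/√12.22)) = 2(1 − Φ(0.5149)) ≈ 0.6066

By the reflection principle for standard BM, P(τ_b ≤ t) = 2 · P(B_t ≥ b). Since B_t ~ N(0, t), P(B_t ≥ 1.8) = 1 − Φ(1.8/√t) = 1 − Φ(1.8/√12.22) = 1 − Φ(0.5149) ≈ 0.30331. Doubling: P(τ_{1.8} ≤ 12.22) ≈ 2 · 0.30331 = 0.60662 ≈ 0.6066.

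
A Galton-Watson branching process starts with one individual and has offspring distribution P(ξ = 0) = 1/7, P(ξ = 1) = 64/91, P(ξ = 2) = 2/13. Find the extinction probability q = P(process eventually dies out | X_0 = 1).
q = 13/14

The pgf is f(s) = 1/7 + 64/91·s + 2/13·s². The extinction probability q is the smallest fixed point of f in [0, 1]. Setting s = f(s):
  2/13·s² + (64/91 − 1)·s + 1/7 = 0
  2/13·s² − (1/7 + 2/13)·s + 1/7 = 0
which factors as (s − 1)·(2/13·s − 1/7) = 0, giving roots s = 1 and s = (1/7)/(2/13) = 13/14.
Mean offspring μ = 64/91 + 2·2/13 = 92/91 > 1 (supercritical), so q < 1. The extinction probability is the smaller root: q = (1/7)/(2/13) = 13/14.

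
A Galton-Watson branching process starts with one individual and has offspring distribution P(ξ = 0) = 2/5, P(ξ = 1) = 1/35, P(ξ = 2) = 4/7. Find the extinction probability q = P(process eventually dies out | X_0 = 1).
q = 7/10

The pgf is f(s) = 2/5 + 1/35·s + 4/7·s². The extinction probability q is the smallest fixed point of f in [0, 1]. Setting s = f(s):
  4/7·s² + (1/35 − 1)·s + 2/5 = 0
  4/7·s² − (2/5 + 4/7)·s + 2/5 = 0
which factors as (s − 1)·(4/7·s − 2/5) = 0, giving roots s = 1 and s = (2/5)/(4/7) = 7/10.
Mean offspring μ = 1/35 + 2·4/7 = 41/35 > 1 (supercritical), so q < 1. The extinction probability is the smaller root: q = (2/5)/(4/7) = 7/10.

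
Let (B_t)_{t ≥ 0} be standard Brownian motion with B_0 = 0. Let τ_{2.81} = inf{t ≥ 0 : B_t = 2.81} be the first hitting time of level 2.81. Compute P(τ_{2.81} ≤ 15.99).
P(τ_{2.81} ≤ 15.99) = 2(1 − Φ(2.81/√15.99)) = 2(1 − Φ(0.7027)) ≈ 0.4822

By the reflection principle for standard BM, P(τ_b ≤ t) = 2 · P(B_t ≥ b). Since B_t ~ N(0, t), P(B_t ≥ 2.81) = 1 − Φ(2.81/√t) = 1 − Φ(2.81/√15.99) = 1 − Φ(0.7027) ≈ 0.24112. Doubling: P(τ_{2.81} ≤ 15.99) ≈ 2 · 0.24112 = 0.48224 ≈ 0.4822.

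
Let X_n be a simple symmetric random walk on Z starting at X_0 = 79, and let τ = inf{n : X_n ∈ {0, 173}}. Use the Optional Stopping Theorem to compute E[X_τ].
E[X_τ] = 79

X_n is a martingale and τ is a bounded-mean stopping time (indeed τ is finite a.s. with bounded expectation since the walk is in a bounded region). By the OST, E[X_τ] = E[X_0] = 79. Equivalently: E[X_τ] = 173 · P(hit 173 first) + 0 · P(hit 0 first) = 173 · (79/173) = 79.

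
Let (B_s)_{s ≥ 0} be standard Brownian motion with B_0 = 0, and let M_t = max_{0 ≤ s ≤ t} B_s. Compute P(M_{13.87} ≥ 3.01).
P(M_{13.87} ≥ 3.01) = 2·P(B_{13.87} ≥ 3.01) = 2(1 − Φ(3.01/√13.87)) ≈ 0.4190

By the reflection principle for Brownian motion, P(M_t ≥ a) = 2 · P(B_t ≥ a) for a ≥ 0. Since B_t ~ N(0, t), P(B_t ≥ 3.01) = 1 − Φ(3.01/√t) = 1 − Φ(3.01/√13.87) = 1 − Φ(0.8082). So
  P(M_{13.87} ≥ 3.01) = 2(1 − Φ(0.8082)) ≈ 0.4190.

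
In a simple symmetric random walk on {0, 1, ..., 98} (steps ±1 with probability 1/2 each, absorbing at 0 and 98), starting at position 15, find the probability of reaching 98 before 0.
P(hit 98 before 0) = 15/98

Let u_k = P(hit 98 before 0 | start at k). Then u_0 = 0, u_98 = 1, and u_k = u_{k-1}/2 + u_{k+1}/2 for 1 ≤ k ≤ 97. This harmonic recurrence is solved by u_k = k/98, giving u_15 = 15/98.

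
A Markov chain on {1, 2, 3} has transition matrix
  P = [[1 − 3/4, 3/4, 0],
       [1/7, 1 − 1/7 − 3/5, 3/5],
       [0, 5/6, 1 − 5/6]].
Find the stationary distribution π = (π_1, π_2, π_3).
π = (100/1003, 525/1003, 378/1003)

This is a birth-death chain on three states, which satisfies detailed balance: π_1 · P_{12} = π_2 · P_{21} and π_2 · P_{23} = π_3 · P_{32}.
From π_1 · 3/4 = π_2 · 1/7: π_2/π_1 = (3/4)/(1/7) = 21/4.
From π_2 · 3/5 = π_3 · 5/6: π_3/π_2 = (3/5)/(5/6) = 18/25.
Take π_1 proportional to 1; then unnormalized π = (1, 21/4, 189/50). Normalize by dividing by the sum 1003/100:
  π = (100/1003, 525/1003, 378/1003).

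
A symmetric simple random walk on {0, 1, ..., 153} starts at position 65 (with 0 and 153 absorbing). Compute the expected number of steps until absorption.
E[τ | X_0 = 65] = 5720

Let v_k = E[τ | X_0 = k]. Boundary: v_0 = v_153 = 0. Recurrence: v_k = 1 + (v_{k-1} + v_{k+1})/2 for 1 ≤ k ≤ 152. The particular solution to v_k − (v_{k-1} + v_{k+1})/2 = 1 is v_k = −k^2. Adding homogeneous solution A + B k and matching boundaries gives v_k = k (153 − k). Substituting k = 65: v_65 = 65 · 88 = 5720.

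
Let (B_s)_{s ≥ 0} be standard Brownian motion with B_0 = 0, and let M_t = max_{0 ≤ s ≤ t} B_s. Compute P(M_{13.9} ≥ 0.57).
P(M_{13.9} ≥ 0.57) = 2·P(B_{13.9} ≥ 0.57) = 2(1 − Φ(0.57/√13.9)) ≈ 0.8785

By the reflection principle for Brownian motion, P(M_t ≥ a) = 2 · P(B_t ≥ a) for a ≥ 0. Since B_t ~ N(0, t), P(B_t ≥ 0.57) = 1 − Φ(0.57/√t) = 1 − Φ(0.57/√13.9) = 1 − Φ(0.1529). So
  P(M_{13.9} ≥ 0.57) = 2(1 − Φ(0.1529)) ≈ 0.8785.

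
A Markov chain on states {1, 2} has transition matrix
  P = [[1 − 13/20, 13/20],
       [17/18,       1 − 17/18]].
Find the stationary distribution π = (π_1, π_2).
π_1 = 170/287, π_2 = 117/287

Solve πP = π with π_1 + π_2 = 1. From πP = π: π_1 · (1 − 13/20) + π_2 · 17/18 = π_1 ⇒ π_2 · 17/18 = π_1 · 13/20 ⇒ π_2/π_1 = (13/20)/(17/18) = 117/170. Together with π_1 + π_2 = 1:
  π_1 = (17/18)/(13/20 + 17/18) = (17/18)/(287/180) = 170/287,
  π_2 = (13/20)/(13/20 + 17/18) = (13/20)/(287/180) = 117/287.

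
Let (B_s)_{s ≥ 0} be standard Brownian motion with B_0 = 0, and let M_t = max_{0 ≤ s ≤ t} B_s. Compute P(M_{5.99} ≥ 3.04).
P(M_{5.99} ≥ 3.04) = 2·P(B_{5.99} ≥ 3.04) = 2(1 − Φ(3.04/√5.99)) ≈ 0.2142

By the reflection principle for Brownian motion, P(M_t ≥ a) = 2 · P(B_t ≥ a) for a ≥ 0. Since B_t ~ N(0, t), P(B_t ≥ 3.04) = 1 − Φ(3.04/√t) = 1 − Φ(3.04/√5.99) = 1 − Φ(1.2421). So
  P(M_{5.99} ≥ 3.04) = 2(1 − Φ(1.2421)) ≈ 0.2142.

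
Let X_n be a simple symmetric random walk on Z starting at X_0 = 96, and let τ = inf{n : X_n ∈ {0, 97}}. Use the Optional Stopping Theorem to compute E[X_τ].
E[X_τ] = 96

X_n is a martingale and τ is a bounded-mean stopping time (indeed τ is finite a.s. with bounded expectation since the walk is in a bounded region). By the OST, E[X_τ] = E[X_0] = 96. Equivalently: E[X_τ] = 97 · P(hit 97 first) + 0 · P(hit 0 first) = 97 · (96/97) = 96.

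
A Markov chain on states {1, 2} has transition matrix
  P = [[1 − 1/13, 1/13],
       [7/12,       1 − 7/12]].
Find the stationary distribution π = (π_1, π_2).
π_1 = 91/103, π_2 = 12/103

Solve πP = π with π_1 + π_2 = 1. From πP = π: π_1 · (1 − 1/13) + π_2 · 7/12 = π_1 ⇒ π_2 · 7/12 = π_1 · 1/13 ⇒ π_2/π_1 = (1/13)/(7/12) = 12/91. Together with π_1 + π_2 = 1:
  π_1 = (7/12)/(1/13 + 7/12) = (7/12)/(103/156) = 91/103,
  π_2 = (1/13)/(1/13 + 7/12) = (1/13)/(103/156) = 12/103.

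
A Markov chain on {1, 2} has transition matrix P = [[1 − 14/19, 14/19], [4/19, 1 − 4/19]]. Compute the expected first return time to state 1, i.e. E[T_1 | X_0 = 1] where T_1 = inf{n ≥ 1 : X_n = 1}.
E[T_1 | X_0 = 1] = 1/π_1 = 9/2

For an irreducible recurrent Markov chain with stationary distribution π, E[T_i | X_0 = i] = 1/π_i (Kac's formula). Here π_1 = (4/19)/(14/19 + 4/19) = (4/19)/(18/19) = 2/9, so E[T_1 | X_0 = 1] = 1/π_1 = (14/19 + 4/19)/(4/19) = (18/19)/(4/19) = 9/2.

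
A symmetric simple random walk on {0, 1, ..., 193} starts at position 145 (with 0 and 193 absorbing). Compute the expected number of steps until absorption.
E[τ | X_0 = 145] = 6960

Let v_k = E[τ | X_0 = k]. Boundary: v_0 = v_193 = 0. Recurrence: v_k = 1 + (v_{k-1} + v_{k+1})/2 for 1 ≤ k ≤ 192. The particular solution to v_k − (v_{k-1} + v_{k+1})/2 = 1 is v_k = −k^2. Adding homogeneous solution A + B k and matching boundaries gives v_k = k (193 − k). Substituting k = 145: v_145 = 145 · 48 = 6960.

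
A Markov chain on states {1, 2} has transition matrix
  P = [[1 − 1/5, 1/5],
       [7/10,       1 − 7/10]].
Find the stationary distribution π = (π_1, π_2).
π_1 = 7/9, π_2 = 2/9

Solve πP = π with π_1 + π_2 = 1. From πP = π: π_1 · (1 − 1/5) + π_2 · 7/10 = π_1 ⇒ π_2 · 7/10 = π_1 · 1/5 ⇒ π_2/π_1 = (1/5)/(7/10) = 2/7. Together with π_1 + π_2 = 1:
  π_1 = (7/10)/(1/5 + 7/10) = (7/10)/(9/10) = 7/9,
  π_2 = (1/5)/(1/5 + 7/10) = (1/5)/(9/10) = 2/9.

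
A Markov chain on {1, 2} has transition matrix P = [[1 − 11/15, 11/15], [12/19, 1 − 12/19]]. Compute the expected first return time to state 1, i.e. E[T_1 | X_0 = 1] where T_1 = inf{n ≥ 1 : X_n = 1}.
E[T_1 | X_0 = 1] = 1/π_1 = 389/180

For an irreducible recurrent Markov chain with stationary distribution π, E[T_i | X_0 = i] = 1/π_i (Kac's formula). Here π_1 = (12/19)/(11/15 + 12/19) = (12/19)/(389/285) = 180/389, so E[T_1 | X_0 = 1] = 1/π_1 = (11/15 + 12/19)/(12/19) = (389/285)/(12/19) = 389/180.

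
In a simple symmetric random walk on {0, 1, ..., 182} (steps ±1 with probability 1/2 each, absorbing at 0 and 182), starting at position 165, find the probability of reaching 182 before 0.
P(hit 182 before 0) = 165/182

Let u_k = P(hit 182 before 0 | start at k). Then u_0 = 0, u_182 = 1, and u_k = u_{k-1}/2 + u_{k+1}/2 for 1 ≤ k ≤ 181. This harmonic recurrence is solved by u_k = k/182, giving u_165 = 165/182.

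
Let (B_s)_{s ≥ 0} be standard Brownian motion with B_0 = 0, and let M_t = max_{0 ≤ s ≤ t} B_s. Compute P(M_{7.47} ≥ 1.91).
P(M_{7.47} ≥ 1.91) = 2·P(B_{7.47} ≥ 1.91) = 2(1 − Φ(1.91/√7.47)) ≈ 0.4847

By the reflection principle for Brownian motion, P(M_t ≥ a) = 2 · P(B_t ≥ a) for a ≥ 0. Since B_t ~ N(0, t), P(B_t ≥ 1.91) = 1 − Φ(1.91/√t) = 1 − Φ(1.91/√7.47) = 1 − Φ(0.6988). So
  P(M_{7.47} ≥ 1.91) = 2(1 − Φ(0.6988)) ≈ 0.4847.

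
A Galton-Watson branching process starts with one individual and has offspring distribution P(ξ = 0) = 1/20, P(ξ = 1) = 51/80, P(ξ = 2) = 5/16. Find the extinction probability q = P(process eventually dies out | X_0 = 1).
q = 4/25

The pgf is f(s) = 1/20 + 51/80·s + 5/16·s². The extinction probability q is the smallest fixed point of f in [0, 1]. Setting s = f(s):
  5/16·s² + (51/80 − 1)·s + 1/20 = 0
  5/16·s² − (1/20 + 5/16)·s + 1/20 = 0
which factors as (s − 1)·(5/16·s − 1/20) = 0, giving roots s = 1 and s = (1/20)/(5/16) = 4/25.
Mean offspring μ = 51/80 + 2·5/16 = 101/80 > 1 (supercritical), so q < 1. The extinction probability is the smaller root: q = (1/20)/(5/16) = 4/25.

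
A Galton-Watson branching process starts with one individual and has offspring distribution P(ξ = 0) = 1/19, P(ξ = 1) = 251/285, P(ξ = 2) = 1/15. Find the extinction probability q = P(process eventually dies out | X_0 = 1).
q = 15/19

The pgf is f(s) = 1/19 + 251/285·s + 1/15·s². The extinction probability q is the smallest fixed point of f in [0, 1]. Setting s = f(s):
  1/15·s² + (251/285 − 1)·s + 1/19 = 0
  1/15·s² − (1/19 + 1/15)·s + 1/19 = 0
which factors as (s − 1)·(1/15·s − 1/19) = 0, giving roots s = 1 and s = (1/19)/(1/15) = 15/19.
Mean offspring μ = 251/285 + 2·1/15 = 289/285 > 1 (supercritical), so q < 1. The extinction probability is the smaller root: q = (1/19)/(1/15) = 15/19.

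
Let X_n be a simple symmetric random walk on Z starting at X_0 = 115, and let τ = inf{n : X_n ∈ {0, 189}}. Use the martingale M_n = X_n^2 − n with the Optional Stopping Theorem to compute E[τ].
E[τ] = 8510

M_n = X_n^2 − n is a martingale (since E[X_{n+1}^2 | F_n] = X_n^2 + 1). By OST (τ has finite mean in a bounded region), E[M_τ] = E[M_0] = X_0^2 − 0 = 115^2 = 13225. Also E[M_τ] = E[X_τ^2] − E[τ]. The walk exits at 0 or 189, with P(hit 189 first) = 115/189, so E[X_τ^2] = 189^2 · 115/189 + 0 = 21735. Thus E[τ] = E[X_τ^2] − E[M_τ] = 21735 − 13225 = 8510 = 115(189 − 115) = 8510.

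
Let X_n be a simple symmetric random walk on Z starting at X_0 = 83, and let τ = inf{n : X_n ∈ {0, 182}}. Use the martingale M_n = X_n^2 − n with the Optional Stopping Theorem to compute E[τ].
E[τ] = 8217

M_n = X_n^2 − n is a martingale (since E[X_{n+1}^2 | F_n] = X_n^2 + 1). By OST (τ has finite mean in a bounded region), E[M_τ] = E[M_0] = X_0^2 − 0 = 83^2 = 6889. Also E[M_τ] = E[X_τ^2] − E[τ]. The walk exits at 0 or 182, with P(hit 182 first) = 83/182, so E[X_τ^2] = 182^2 · 83/182 + 0 = 15106. Thus E[τ] = E[X_τ^2] − E[M_τ] = 15106 − 6889 = 8217 = 83(182 − 83) = 8217.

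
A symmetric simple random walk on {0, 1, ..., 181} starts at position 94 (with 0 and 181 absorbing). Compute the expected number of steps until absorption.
E[τ | X_0 = 94] = 8178

Let v_k = E[τ | X_0 = k]. Boundary: v_0 = v_181 = 0. Recurrence: v_k = 1 + (v_{k-1} + v_{k+1})/2 for 1 ≤ k ≤ 180. The particular solution to v_k − (v_{k-1} + v_{k+1})/2 = 1 is v_k = −k^2. Adding homogeneous solution A + B k and matching boundaries gives v_k = k (181 − k). Substituting k = 94: v_94 = 94 · 87 = 8178.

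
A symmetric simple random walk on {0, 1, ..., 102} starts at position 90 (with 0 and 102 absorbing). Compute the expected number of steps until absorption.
E[τ | X_0 = 90] = 1080

Let v_k = E[τ | X_0 = k]. Boundary: v_0 = v_102 = 0. Recurrence: v_k = 1 + (v_{k-1} + v_{k+1})/2 for 1 ≤ k ≤ 101. The particular solution to v_k − (v_{k-1} + v_{k+1})/2 = 1 is v_k = −k^2. Adding homogeneous solution A + B k and matching boundaries gives v_k = k (102 − k). Substituting k = 90: v_90 = 90 · 12 = 1080.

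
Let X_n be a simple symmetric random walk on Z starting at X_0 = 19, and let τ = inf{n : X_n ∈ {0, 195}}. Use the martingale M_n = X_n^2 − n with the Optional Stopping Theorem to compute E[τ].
E[τ] = 3344

M_n = X_n^2 − n is a martingale (since E[X_{n+1}^2 | F_n] = X_n^2 + 1). By OST (τ has finite mean in a bounded region), E[M_τ] = E[M_0] = X_0^2 − 0 = 19^2 = 361. Also E[M_τ] = E[X_τ^2] − E[τ]. The walk exits at 0 or 195, with P(hit 195 first) = 19/195, so E[X_τ^2] = 195^2 · 19/195 + 0 = 3705. Thus E[τ] = E[X_τ^2] − E[M_τ] = 3705 − 361 = 3344 = 19(195 − 19) = 3344.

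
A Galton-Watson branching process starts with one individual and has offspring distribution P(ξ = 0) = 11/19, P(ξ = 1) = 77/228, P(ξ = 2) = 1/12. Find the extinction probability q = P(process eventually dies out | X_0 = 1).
q = 1

Mean offspring μ = 0·11/19 + 1·77/228 + 2·1/12 = 115/228 ≤ 1. For μ ≤ 1 with offspring not concentrated at 1, the Galton-Watson process goes extinct almost surely, so q = 1.
(Algebraic check: The pgf is f(s) = 11/19 + 77/228·s + 1/12·s². The extinction probability q is the smallest fixed point of f in [0, 1]. Setting s = f(s):
  1/12·s² + (77/228 − 1)·s + 11/19 = 0
  1/12·s² − (11/19 + 1/12)·s + 11/19 = 0
which factors as (s − 1)·(1/12·s − 11/19) = 0, giving roots s = 1 and s = (11/19)/(1/12) = 132/19. Since 132/19 ≥ 1, the smallest root in [0, 1] is s = 1.)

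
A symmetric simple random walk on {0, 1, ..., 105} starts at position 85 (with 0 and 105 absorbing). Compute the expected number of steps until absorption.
E[τ | X_0 = 85] = 1700

Let v_k = E[τ | X_0 = k]. Boundary: v_0 = v_105 = 0. Recurrence: v_k = 1 + (v_{k-1} + v_{k+1})/2 for 1 ≤ k ≤ 104. The particular solution to v_k − (v_{k-1} + v_{k+1})/2 = 1 is v_k = −k^2. Adding homogeneous solution A + B k and matching boundaries gives v_k = k (105 − k). Substituting k = 85: v_85 = 85 · 20 = 1700.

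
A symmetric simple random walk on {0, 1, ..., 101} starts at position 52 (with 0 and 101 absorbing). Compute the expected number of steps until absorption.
E[τ | X_0 = 52] = 2548

Let v_k = E[τ | X_0 = k]. Boundary: v_0 = v_101 = 0. Recurrence: v_k = 1 + (v_{k-1} + v_{k+1})/2 for 1 ≤ k ≤ 100. The particular solution to v_k − (v_{k-1} + v_{k+1})/2 = 1 is v_k = −k^2. Adding homogeneous solution A + B k and matching boundaries gives v_k = k (101 − k). Substituting k = 52: v_52 = 52 · 49 = 2548.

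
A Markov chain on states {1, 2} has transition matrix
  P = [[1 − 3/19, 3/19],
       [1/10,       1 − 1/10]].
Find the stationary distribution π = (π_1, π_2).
π_1 = 19/49, π_2 = 30/49

Solve πP = π with π_1 + π_2 = 1. From πP = π: π_1 · (1 − 3/19) + π_2 · 1/10 = π_1 ⇒ π_2 · 1/10 = π_1 · 3/19 ⇒ π_2/π_1 = (3/19)/(1/10) = 30/19. Together with π_1 + π_2 = 1:
  π_1 = (1/10)/(3/19 + 1/10) = (1/10)/(49/190) = 19/49,
  π_2 = (3/19)/(3/19 + 1/10) = (3/19)/(49/190) = 30/49.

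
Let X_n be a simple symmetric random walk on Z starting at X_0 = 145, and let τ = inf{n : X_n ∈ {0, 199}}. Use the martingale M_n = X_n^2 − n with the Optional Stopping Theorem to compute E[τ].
E[τ] = 7830

M_n = X_n^2 − n is a martingale (since E[X_{n+1}^2 | F_n] = X_n^2 + 1). By OST (τ has finite mean in a bounded region), E[M_τ] = E[M_0] = X_0^2 − 0 = 145^2 = 21025. Also E[M_τ] = E[X_τ^2] − E[τ]. The walk exits at 0 or 199, with P(hit 199 first) = 145/199, so E[X_τ^2] = 199^2 · 145/199 + 0 = 28855. Thus E[τ] = E[X_τ^2] − E[M_τ] = 28855 − 21025 = 7830 = 145(199 − 145) = 7830.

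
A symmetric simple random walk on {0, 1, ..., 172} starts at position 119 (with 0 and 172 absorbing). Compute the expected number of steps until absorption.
E[τ | X_0 = 119] = 6307

Let v_k = E[τ | X_0 = k]. Boundary: v_0 = v_172 = 0. Recurrence: v_k = 1 + (v_{k-1} + v_{k+1})/2 for 1 ≤ k ≤ 171. The particular solution to v_k − (v_{k-1} + v_{k+1})/2 = 1 is v_k = −k^2. Adding homogeneous solution A + B k and matching boundaries gives v_k = k (172 − k). Substituting k = 119: v_119 = 119 · 53 = 6307.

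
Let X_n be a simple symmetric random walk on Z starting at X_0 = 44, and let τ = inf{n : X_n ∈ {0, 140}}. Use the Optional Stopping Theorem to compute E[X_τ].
E[X_τ] = 44

X_n is a martingale and τ is a bounded-mean stopping time (indeed τ is finite a.s. with bounded expectation since the walk is in a bounded region). By the OST, E[X_τ] = E[X_0] = 44. Equivalently: E[X_τ] = 140 · P(hit 140 first) + 0 · P(hit 0 first) = 140 · (44/140) = 44.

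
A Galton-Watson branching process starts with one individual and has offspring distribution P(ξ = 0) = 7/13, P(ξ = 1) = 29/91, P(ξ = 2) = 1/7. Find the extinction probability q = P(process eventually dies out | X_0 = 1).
q = 1

Mean offspring μ = 0·7/13 + 1·29/91 + 2·1/7 = 55/91 ≤ 1. For μ ≤ 1 with offspring not concentrated at 1, the Galton-Watson process goes extinct almost surely, so q = 1.
(Algebraic check: The pgf is f(s) = 7/13 + 29/91·s + 1/7·s². The extinction probability q is the smallest fixed point of f in [0, 1]. Setting s = f(s):
  1/7·s² + (29/91 − 1)·s + 7/13 = 0
  1/7·s² − (7/13 + 1/7)·s + 7/13 = 0
which factors as (s − 1)·(1/7·s − 7/13) = 0, giving roots s = 1 and s = (7/13)/(1/7) = 49/13. Since 49/13 ≥ 1, the smallest root in [0, 1] is s = 1.)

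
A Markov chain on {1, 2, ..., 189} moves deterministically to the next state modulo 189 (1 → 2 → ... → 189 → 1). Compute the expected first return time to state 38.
E[T_38 | X_0 = 38] = 189

The chain cycles deterministically, so starting at state 38 it returns in exactly 189 steps. Equivalently, the stationary distribution is uniform π_j = 1/189 for every state j, so by Kac's formula E[T_38] = 1/π_38 = 189.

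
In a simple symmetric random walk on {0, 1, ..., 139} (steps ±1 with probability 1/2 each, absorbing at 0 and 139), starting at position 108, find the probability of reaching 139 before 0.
P(hit 139 before 0) = 108/139

Let u_k = P(hit 139 before 0 | start at k). Then u_0 = 0, u_139 = 1, and u_k = u_{k-1}/2 + u_{k+1}/2 for 1 ≤ k ≤ 138. This harmonic recurrence is solved by u_k = k/139, giving u_108 = 108/139.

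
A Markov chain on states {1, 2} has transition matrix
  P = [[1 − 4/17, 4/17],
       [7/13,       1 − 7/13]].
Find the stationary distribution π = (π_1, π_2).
π_1 = 119/171, π_2 = 52/171

Solve πP = π with π_1 + π_2 = 1. From πP = π: π_1 · (1 − 4/17) + π_2 · 7/13 = π_1 ⇒ π_2 · 7/13 = π_1 · 4/17 ⇒ π_2/π_1 = (4/17)/(7/13) = 52/119. Together with π_1 + π_2 = 1:
  π_1 = (7/13)/(4/17 + 7/13) = (7/13)/(171/221) = 119/171,
  π_2 = (4/17)/(4/17 + 7/13) = (4/17)/(171/221) = 52/171.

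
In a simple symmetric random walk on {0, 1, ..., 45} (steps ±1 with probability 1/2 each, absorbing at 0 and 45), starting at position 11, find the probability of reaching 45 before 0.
P(hit 45 before 0) = 11/45

Let u_k = P(hit 45 before 0 | start at k). Then u_0 = 0, u_45 = 1, and u_k = u_{k-1}/2 + u_{k+1}/2 for 1 ≤ k ≤ 44. This harmonic recurrence is solved by u_k = k/45, giving u_11 = 11/45.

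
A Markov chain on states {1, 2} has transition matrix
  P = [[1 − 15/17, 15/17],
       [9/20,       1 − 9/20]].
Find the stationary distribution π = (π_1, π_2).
π_1 = 51/151, π_2 = 100/151

Solve πP = π with π_1 + π_2 = 1. From πP = π: π_1 · (1 − 15/17) + π_2 · 9/20 = π_1 ⇒ π_2 · 9/20 = π_1 · 15/17 ⇒ π_2/π_1 = (15/17)/(9/20) = 100/51. Together with π_1 + π_2 = 1:
  π_1 = (9/20)/(15/17 + 9/20) = (9/20)/(453/340) = 51/151,
  π_2 = (15/17)/(15/17 + 9/20) = (15/17)/(453/340) = 100/151.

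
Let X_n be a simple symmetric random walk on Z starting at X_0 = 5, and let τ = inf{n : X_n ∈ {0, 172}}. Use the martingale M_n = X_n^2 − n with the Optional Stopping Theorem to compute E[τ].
E[τ] = 835

M_n = X_n^2 − n is a martingale (since E[X_{n+1}^2 | F_n] = X_n^2 + 1). By OST (τ has finite mean in a bounded region), E[M_τ] = E[M_0] = X_0^2 − 0 = 5^2 = 25. Also E[M_τ] = E[X_τ^2] − E[τ]. The walk exits at 0 or 172, with P(hit 172 first) = 5/172, so E[X_τ^2] = 172^2 · 5/172 + 0 = 860. Thus E[τ] = E[X_τ^2] − E[M_τ] = 860 − 25 = 835 = 5(172 − 5) = 835.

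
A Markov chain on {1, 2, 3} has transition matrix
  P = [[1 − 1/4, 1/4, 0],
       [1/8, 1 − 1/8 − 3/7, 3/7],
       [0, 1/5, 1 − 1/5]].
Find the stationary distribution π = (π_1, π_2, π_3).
π = (7/51, 14/51, 10/17)

This is a birth-death chain on three states, which satisfies detailed balance: π_1 · P_{12} = π_2 · P_{21} and π_2 · P_{23} = π_3 · P_{32}.
From π_1 · 1/4 = π_2 · 1/8: π_2/π_1 = (1/4)/(1/8) = 2.
From π_2 · 3/7 = π_3 · 1/5: π_3/π_2 = (3/7)/(1/5) = 15/7.
Take π_1 proportional to 1; then unnormalized π = (1, 2, 30/7). Normalize by dividing by the sum 51/7:
  π = (7/51, 14/51, 10/17).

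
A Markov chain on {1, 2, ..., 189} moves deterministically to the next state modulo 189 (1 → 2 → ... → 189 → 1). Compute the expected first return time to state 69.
E[T_69 | X_0 = 69] = 189

The chain cycles deterministically, so starting at state 69 it returns in exactly 189 steps. Equivalently, the stationary distribution is uniform π_j = 1/189 for every state j, so by Kac's formula E[T_69] = 1/π_69 = 189.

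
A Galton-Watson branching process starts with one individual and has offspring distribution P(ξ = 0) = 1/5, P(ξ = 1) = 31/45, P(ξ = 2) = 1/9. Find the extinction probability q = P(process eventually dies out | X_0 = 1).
q = 1

Mean offspring μ = 0·1/5 + 1·31/45 + 2·1/9 = 41/45 ≤ 1. For μ ≤ 1 with offspring not concentrated at 1, the Galton-Watson process goes extinct almost surely, so q = 1.
(Algebraic check: The pgf is f(s) = 1/5 + 31/45·s + 1/9·s². The extinction probability q is the smallest fixed point of f in [0, 1]. Setting s = f(s):
  1/9·s² + (31/45 − 1)·s + 1/5 = 0
  1/9·s² − (1/5 + 1/9)·s + 1/5 = 0
which factors as (s − 1)·(1/9·s − 1/5) = 0, giving roots s = 1 and s = (1/5)/(1/9) = 9/5. Since 9/5 ≥ 1, the smallest root in [0, 1] is s = 1.)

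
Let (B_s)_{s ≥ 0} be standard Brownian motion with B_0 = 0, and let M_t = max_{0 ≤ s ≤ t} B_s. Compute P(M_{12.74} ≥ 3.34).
P(M_{12.74} ≥ 3.34) = 2·P(B_{12.74} ≥ 3.34) = 2(1 − Φ(3.34/√12.74)) ≈ 0.3494

By the reflection principle for Brownian motion, P(M_t ≥ a) = 2 · P(B_t ≥ a) for a ≥ 0. Since B_t ~ N(0, t), P(B_t ≥ 3.34) = 1 − Φ(3.34/√t) = 1 − Φ(3.34/√12.74) = 1 − Φ(0.9358). So
  P(M_{12.74} ≥ 3.34) = 2(1 − Φ(0.9358)) ≈ 0.3494.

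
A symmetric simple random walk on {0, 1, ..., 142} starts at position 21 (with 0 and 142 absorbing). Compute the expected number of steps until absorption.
E[τ | X_0 = 21] = 2541

Let v_k = E[τ | X_0 = k]. Boundary: v_0 = v_142 = 0. Recurrence: v_k = 1 + (v_{k-1} + v_{k+1})/2 for 1 ≤ k ≤ 141. The particular solution to v_k − (v_{k-1} + v_{k+1})/2 = 1 is v_k = −k^2. Adding homogeneous solution A + B k and matching boundaries gives v_k = k (142 − k). Substituting k = 21: v_21 = 21 · 121 = 2541.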